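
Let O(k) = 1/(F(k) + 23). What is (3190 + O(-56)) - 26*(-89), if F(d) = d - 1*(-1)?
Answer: 176127/32 ≈ 5504.0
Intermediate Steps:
F(d) = 1 + d (F(d) = d + 1 = 1 + d)
O(k) = 1/(24 + k) (O(k) = 1/((1 + k) + 23) = 1/(24 + k))
(3190 + O(-56)) - 26*(-89) = (3190 + 1/(24 - 56)) - 26*(-89) = (3190 + 1/(-32)) + 2314 = (3190 - 1/32) + 2314 = 102079/32 + 2314 = 176127/32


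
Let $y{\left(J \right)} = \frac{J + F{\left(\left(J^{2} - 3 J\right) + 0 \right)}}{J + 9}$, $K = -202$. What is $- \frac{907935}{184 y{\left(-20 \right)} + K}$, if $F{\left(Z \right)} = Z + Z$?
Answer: $\frac{9987285}{167822} \approx 59.511$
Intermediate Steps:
$F{\left(Z \right)} = 2 Z$
$y{\left(J \right)} = \frac{- 5 J + 2 J^{2}}{9 + J}$ ($y{\left(J \right)} = \frac{J + 2 \left(\left(J^{2} - 3 J\right) + 0\right)}{J + 9} = \frac{J + 2 \left(J^{2} - 3 J\right)}{9 + J} = \frac{J + \left(- 6 J + 2 J^{2}\right)}{9 + J} = \frac{- 5 J + 2 J^{2}}{9 + J}$)
$- \frac{907935}{184 y{\left(-20 \right)} + K} = - \frac{907935}{184 \left(- \frac{20 \left(-5 + 2 \left(-20\right)\right)}{9 - 20}\right) - 202} = - \frac{907935}{184 \left(- \frac{20 \left(-5 - 40\right)}{-11}\right) - 202} = - \frac{907935}{184 \left(\left(-20\right) \left(- \frac{1}{11}\right) \left(-45\right)\right) - 202} = - \frac{907935}{184 \left(- \frac{900}{11}\right) - 202} = - \frac{907935}{- \frac{165600}{11} - 202} = - \frac{907935}{- \frac{167822}{11}} = \left(-907935\right) \left(- \frac{11}{167822}\right) = \frac{9987285}{167822}$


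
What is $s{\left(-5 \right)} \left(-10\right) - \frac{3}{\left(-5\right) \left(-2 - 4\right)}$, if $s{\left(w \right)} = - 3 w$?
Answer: $- \frac{1501}{10} \approx -150.1$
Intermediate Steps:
$s{\left(-5 \right)} \left(-10\right) - \frac{3}{\left(-5\right) \left(-2 - 4\right)} = \left(-3\right) \left(-5\right) \left(-10\right) - \frac{3}{\left(-5\right) \left(-2 - 4\right)} = 15 \left(-10\right) - \frac{3}{\left(-5\right) \left(-2 - 4\right)} = -150 - \frac{3}{\left(-5\right) \left(-2 - 4\right)} = -150 - \frac{3}{\left(-5\right) \left(-6\right)} = -150 - \frac{3}{30} = -150 - \frac{1}{10} = - \frac{1501}{10}$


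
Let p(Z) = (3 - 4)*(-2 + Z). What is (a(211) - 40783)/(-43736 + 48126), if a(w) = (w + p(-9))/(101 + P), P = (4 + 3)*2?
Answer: -4689823/504850 ≈ -9.2895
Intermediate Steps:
p(Z) = 2 - Z (p(Z) = -(-2 + Z) = 2 - Z)
P = 14 (P = 7*2 = 14)
a(w) = 11/115 + w/115 (a(w) = (w + (2 - 1*(-9)))/(101 + 14) = (w + (2 + 9))/115 = (w + 11)*(1/115) = (11 + w)*(1/115) = 11/115 + w/115)
(a(211) - 40783)/(-43736 + 48126) = ((11/115 + (1/115)*211) - 40783)/(-43736 + 48126) = ((11/115 + 211/115) - 40783)/4390 = (222/115 - 40783)*(1/4390) = -4689823/115*1/4390 = -4689823/504850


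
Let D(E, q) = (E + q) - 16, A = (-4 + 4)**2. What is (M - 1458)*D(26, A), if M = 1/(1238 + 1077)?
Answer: -6750538/463 ≈ -14580.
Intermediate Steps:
A = 0 (A = 0**2 = 0)
D(E, q) = -16 + E + q
M = 1/2315 ≈ 0.00043197
(M - 1458)*D(26, A) = (1/2315 - 1458)*(-16 + 26 + 0) = -3375269/2315*10 = -6750538/463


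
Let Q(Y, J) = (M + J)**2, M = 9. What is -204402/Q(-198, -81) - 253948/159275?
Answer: -5645432497/137613600 ≈ -41.024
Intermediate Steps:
Q(Y, J) = (9 + J)**2
-204402/Q(-198, -81) - 253948/159275 = -204402/(9 - 81)**2 - 253948/159275 = -204402/((-72)**2) - 253948*1/159275 = -204402/5184 - 253948/159275 = -204402*1/5184 - 253948/159275 = -34067/864 - 253948/159275 = -5645432497/137613600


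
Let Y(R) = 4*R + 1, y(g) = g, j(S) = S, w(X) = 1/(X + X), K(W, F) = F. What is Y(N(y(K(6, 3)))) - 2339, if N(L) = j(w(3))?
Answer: -7012/3 ≈ -2337.3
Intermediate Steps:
w(X) = 1/(2*X)
N(L) = ⅙ (N(L) = (½)/3 = (½)*(⅓) = ⅙)
Y(R) = 1 + 4*R
Y(N(y(K(6, 3)))) - 2339 = (1 + 4*(⅙)) - 2339 = (1 + ⅔) - 2339 = 5/3 - 2339 = -7012/3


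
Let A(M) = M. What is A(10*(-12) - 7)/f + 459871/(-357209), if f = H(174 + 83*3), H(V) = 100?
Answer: -91352643/35720900 ≈ -2.5574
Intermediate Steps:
f = 100
A(10*(-12) - 7)/f + 459871/(-357209) = (10*(-12) - 7)/100 + 459871/(-357209) = (-120 - 7)*(1/100) + 459871*(-1/357209) = -127*1/100 - 459871/357209 = -127/100 - 459871/357209 = -91352643/35720900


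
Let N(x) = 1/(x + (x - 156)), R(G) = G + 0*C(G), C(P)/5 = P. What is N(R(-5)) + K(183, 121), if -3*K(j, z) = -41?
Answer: 6803/498 ≈ 13.661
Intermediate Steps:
K(j, z) = 41/3 (K(j, z) = -1/3*(-41) = 41/3)
C(P) = 5*P
R(G) = G (R(G) = G + 0*(5*G) = G + 0 = G)
N(x) = 1/(-156 + 2*x) (N(x) = 1/(x + (-156 + x)) = 1/(-156 + 2*x))
N(R(-5)) + K(183, 121) = 1/(2*(-78 - 5)) + 41/3 = (1/2)/(-83) + 41/3 = (1/2)*(-1/83) + 41/3 = -1/166 + 41/3 = 6803/498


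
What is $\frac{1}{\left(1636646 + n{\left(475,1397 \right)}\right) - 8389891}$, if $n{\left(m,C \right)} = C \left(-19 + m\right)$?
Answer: $- \frac{1}{6116213} \approx -1.635 \cdot 10^{-7}$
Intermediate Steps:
$\frac{1}{\left(1636646 + n{\left(475,1397 \right)}\right) - 8389891} = \frac{1}{\left(1636646 + 1397 \left(-19 + 475\right)\right) - 8389891} = \frac{1}{\left(1636646 + 1397 \cdot 456\right) - 8389891} = \frac{1}{\left(1636646 + 637032\right) - 8389891} = \frac{1}{2273678 - 8389891} = \frac{1}{-6116213} = - \frac{1}{6116213}$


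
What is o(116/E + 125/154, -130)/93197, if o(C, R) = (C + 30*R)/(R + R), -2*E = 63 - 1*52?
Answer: 603723/3731607880 ≈ 0.00016179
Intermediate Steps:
E = -11/2 (E = -(63 - 1*52)/2 = -(63 - 52)/2 = -1/2*11 = -11/2 ≈ -5.5000)
o(C, R) = (C + 30*R)/(2*R) (o(C, R) = (C + 30*R)/((2*R)) = (C + 30*R)*(1/(2*R)) = (C + 30*R)/(2*R))
o(116/E + 125/154, -130)/93197 = (15 + (1/2)*(116/(-11/2) + 125/154)/(-130))/93197 = (15 + (1/2)*(116*(-2/11) + 125*(1/154))*(-1/130))*(1/93197) = (15 + (1/2)*(-232/11 + 125/154)*(-1/130))*(1/93197) = (15 + (1/2)*(-3123/154)*(-1/130))*(1/93197) = (15 + 3123/40040)*(1/93197) = (603723/40040)*(1/93197) = 603723/3731607880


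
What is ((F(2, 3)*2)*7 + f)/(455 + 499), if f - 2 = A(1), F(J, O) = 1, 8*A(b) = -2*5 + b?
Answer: 119/7632 ≈ 0.015592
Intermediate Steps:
A(b) = -5/4 + b/8 (A(b) = (-2*5 + b)/8 = (-10 + b)/8 = -5/4 + b/8)
f = 7/8 (f = 2 + (-5/4 + (⅛)*1) = 2 + (-5/4 + ⅛) = 2 - 9/8 = 7/8 ≈ 0.87500)
((F(2, 3)*2)*7 + f)/(455 + 499) = ((1*2)*7 + 7/8)/(455 + 499) = (2*7 + 7/8)/954 = (14 + 7/8)*(1/954) = (119/8)*(1/954) = 119/7632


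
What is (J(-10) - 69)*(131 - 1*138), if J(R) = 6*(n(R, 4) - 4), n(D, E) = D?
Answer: 1071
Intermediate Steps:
J(R) = -24 + 6*R (J(R) = 6*(R - 4) = 6*(-4 + R) = -24 + 6*R)
(J(-10) - 69)*(131 - 1*138) = ((-24 + 6*(-10)) - 69)*(131 - 1*138) = ((-24 - 60) - 69)*(131 - 138) = (-84 - 69)*(-7) = -153*(-7) = 1071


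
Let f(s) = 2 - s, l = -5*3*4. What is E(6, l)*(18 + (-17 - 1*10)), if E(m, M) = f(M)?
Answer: -558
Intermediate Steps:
l = -60 (l = -15*4 = -60)
E(m, M) = 2 - M
E(6, l)*(18 + (-17 - 1*10)) = (2 - 1*(-60))*(18 + (-17 - 1*10)) = (2 + 60)*(18 + (-17 - 10)) = 62*(18 - 27) = 62*(-9) = -558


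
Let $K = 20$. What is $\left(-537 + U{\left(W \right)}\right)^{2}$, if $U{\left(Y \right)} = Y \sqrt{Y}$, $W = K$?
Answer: $296369 - 42960 \sqrt{5} \approx 2.0031 \cdot 10^{5}$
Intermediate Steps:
$W = 20$
$U{\left(Y \right)} = Y^{\frac{3}{2}}$
$\left(-537 + U{\left(W \right)}\right)^{2} = \left(-537 + 20^{\frac{3}{2}}\right)^{2} = \left(-537 + 40 \sqrt{5}\right)^{2}$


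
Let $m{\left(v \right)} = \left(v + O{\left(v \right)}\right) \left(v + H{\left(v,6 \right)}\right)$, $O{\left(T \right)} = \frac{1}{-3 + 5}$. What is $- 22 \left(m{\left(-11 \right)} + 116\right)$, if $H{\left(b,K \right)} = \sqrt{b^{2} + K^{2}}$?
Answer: $-5093 + 231 \sqrt{157} \approx -2198.6$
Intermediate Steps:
$H{\left(b,K \right)} = \sqrt{K^{2} + b^{2}}$
$O{\left(T \right)} = \frac{1}{2}$
$m{\left(v \right)} = \left(\frac{1}{2} + v\right) \left(v + \sqrt{36 + v^{2}}\right)$ ($m{\left(v \right)} = \left(v + \frac{1}{2}\right) \left(v + \sqrt{6^{2} + v^{2}}\right) = \left(\frac{1}{2} + v\right) \left(v + \sqrt{36 + v^{2}}\right)$)
$- 22 \left(m{\left(-11 \right)} + 116\right) = - 22 \left(\left(\left(-11\right)^{2} + \frac{1}{2} \left(-11\right) + \frac{\sqrt{36 + \left(-11\right)^{2}}}{2} - 11 \sqrt{36 + \left(-11\right)^{2}}\right) + 116\right) = - 22 \left(\left(121 - \frac{11}{2} + \frac{\sqrt{36 + 121}}{2} - 11 \sqrt{36 + 121}\right) + 116\right) = - 22 \left(\left(121 - \frac{11}{2} + \frac{\sqrt{157}}{2} - 11 \sqrt{157}\right) + 116\right) = - 22 \left(\left(\frac{231}{2} - \frac{21 \sqrt{157}}{2}\right) + 116\right) = - 22 \left(\frac{463}{2} - \frac{21 \sqrt{157}}{2}\right) = -5093 + 231 \sqrt{157}$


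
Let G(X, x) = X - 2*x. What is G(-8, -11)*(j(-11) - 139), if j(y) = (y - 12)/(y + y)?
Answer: -21245/11 ≈ -1931.4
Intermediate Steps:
j(y) = (-12 + y)/(2*y) (j(y) = (-12 + y)/((2*y)) = (-12 + y)*(1/(2*y)) = (-12 + y)/(2*y))
G(-8, -11)*(j(-11) - 139) = (-8 - 2*(-11))*((1/2)*(-12 - 11)/(-11) - 139) = (-8 + 22)*((1/2)*(-1/11)*(-23) - 139) = 14*(23/22 - 139) = 14*(-3035/22) = -21245/11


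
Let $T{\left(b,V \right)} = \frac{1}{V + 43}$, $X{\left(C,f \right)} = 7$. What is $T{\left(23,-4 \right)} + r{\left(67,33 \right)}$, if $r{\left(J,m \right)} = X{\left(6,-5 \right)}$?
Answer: $\frac{274}{39} \approx 7.0256$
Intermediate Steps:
$T{\left(b,V \right)} = \frac{1}{43 + V}$
$r{\left(J,m \right)} = 7$
$T{\left(23,-4 \right)} + r{\left(67,33 \right)} = \frac{1}{43 - 4} + 7 = \frac{1}{39} + 7 = \frac{274}{39}$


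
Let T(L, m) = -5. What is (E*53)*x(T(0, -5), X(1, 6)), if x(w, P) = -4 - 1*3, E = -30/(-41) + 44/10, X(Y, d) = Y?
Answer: -390292/205 ≈ -1903.9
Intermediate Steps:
E = 1052/205 (E = -30*(-1/41) + 44*(1/10) = 30/41 + 22/5 = 1052/205 ≈ 5.1317)
x(w, P) = -7 (x(w, P) = -4 - 3 = -7)
(E*53)*x(T(0, -5), X(1, 6)) = ((1052/205)*53)*(-7) = (55756/205)*(-7) = -390292/205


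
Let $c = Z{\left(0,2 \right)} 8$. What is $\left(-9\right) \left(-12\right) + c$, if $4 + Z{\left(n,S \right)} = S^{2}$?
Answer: $108$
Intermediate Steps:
$Z{\left(n,S \right)} = -4 + S^{2}$
$c = 0$ ($c = \left(-4 + 2^{2}\right) 8 = \left(-4 + 4\right) 8 = 0 \cdot 8 = 0$)
$\left(-9\right) \left(-12\right) + c = \left(-9\right) \left(-12\right) + 0 = 108 + 0 = 108$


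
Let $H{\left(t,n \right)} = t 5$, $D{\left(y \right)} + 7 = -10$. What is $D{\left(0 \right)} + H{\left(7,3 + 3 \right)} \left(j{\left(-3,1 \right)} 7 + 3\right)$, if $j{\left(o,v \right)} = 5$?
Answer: $1313$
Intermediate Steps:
$D{\left(y \right)} = -17$ ($D{\left(y \right)} = -7 - 10 = -17$)
$H{\left(t,n \right)} = 5 t$
$D{\left(0 \right)} + H{\left(7,3 + 3 \right)} \left(j{\left(-3,1 \right)} 7 + 3\right) = -17 + 5 \cdot 7 \left(5 \cdot 7 + 3\right) = -17 + 35 \left(35 + 3\right) = -17 + 35 \cdot 38 = -17 + 1330 = 1313$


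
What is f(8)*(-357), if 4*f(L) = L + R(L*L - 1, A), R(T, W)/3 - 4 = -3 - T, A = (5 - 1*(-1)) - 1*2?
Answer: 31773/2 ≈ 15887.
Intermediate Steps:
A = 4 (A = (5 + 1) - 2 = 6 - 2 = 4)
R(T, W) = 3 - 3*T (R(T, W) = 12 + 3*(-3 - T) = 12 + (-9 - 3*T) = 3 - 3*T)
f(L) = 3/2 - 3*L**2/4 + L/4 (f(L) = (L + (3 - 3*(L*L - 1)))/4 = (L + (3 - 3*(L**2 - 1)))/4 = (L + (3 - 3*(-1 + L**2)))/4 = (L + (3 + (3 - 3*L**2)))/4 = (L + (6 - 3*L**2))/4 = (6 + L - 3*L**2)/4 = 3/2 - 3*L**2/4 + L/4)
f(8)*(-357) = (3/2 - 3/4*8**2 + (1/4)*8)*(-357) = (3/2 - 3/4*64 + 2)*(-357) = (3/2 - 48 + 2)*(-357) = -89/2*(-357) = 31773/2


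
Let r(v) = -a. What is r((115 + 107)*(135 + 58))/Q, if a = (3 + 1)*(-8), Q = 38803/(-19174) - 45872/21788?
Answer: -3342104896/431247373 ≈ -7.7499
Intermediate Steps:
Q = -431247373/104440778 (Q = 38803*(-1/19174) - 45872*1/21788 = -38803/19174 - 11468/5447 = -431247373/104440778 ≈ -4.1291)
a = -32 (a = 4*(-8) = -32)
r(v) = 32 (r(v) = -1*(-32) = 32)
r((115 + 107)*(135 + 58))/Q = 32/(-431247373/104440778) = 32*(-104440778/431247373) = -3342104896/431247373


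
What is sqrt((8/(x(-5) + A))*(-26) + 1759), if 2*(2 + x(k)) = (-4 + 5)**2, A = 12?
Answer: sqrt(766983)/21 ≈ 41.704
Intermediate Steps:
x(k) = -3/2 (x(k) = -2 + (-4 + 5)**2/2 = -2 + (1/2)*1**2 = -2 + (1/2)*1 = -2 + 1/2 = -3/2)
sqrt((8/(x(-5) + A))*(-26) + 1759) = sqrt((8/(-3/2 + 12))*(-26) + 1759) = sqrt((8/(21/2))*(-26) + 1759) = sqrt(((2/21)*8)*(-26) + 1759) = sqrt((16/21)*(-26) + 1759) = sqrt(-416/21 + 1759) = sqrt(36523/21) = sqrt(766983)/21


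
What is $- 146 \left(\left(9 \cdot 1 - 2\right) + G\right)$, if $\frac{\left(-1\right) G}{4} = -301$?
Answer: $-176806$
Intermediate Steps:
$G = 1204$ ($G = \left(-4\right) \left(-301\right) = 1204$)
$- 146 \left(\left(9 \cdot 1 - 2\right) + G\right) = - 146 \left(\left(9 \cdot 1 - 2\right) + 1204\right) = - 146 \left(\left(9 - 2\right) + 1204\right) = - 146 \left(7 + 1204\right) = \left(-146\right) 1211 = -176806$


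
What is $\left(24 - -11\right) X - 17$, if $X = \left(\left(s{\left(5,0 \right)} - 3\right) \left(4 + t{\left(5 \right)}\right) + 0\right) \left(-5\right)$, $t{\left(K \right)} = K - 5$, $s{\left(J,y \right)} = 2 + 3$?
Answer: $-1417$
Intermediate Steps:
$s{\left(J,y \right)} = 5$
$t{\left(K \right)} = -5 + K$ ($t{\left(K \right)} = K - 5 = -5 + K$)
$X = -40$ ($X = \left(\left(5 - 3\right) \left(4 + \left(-5 + 5\right)\right) + 0\right) \left(-5\right) = \left(2 \left(4 + 0\right) + 0\right) \left(-5\right) = \left(2 \cdot 4 + 0\right) \left(-5\right) = \left(8 + 0\right) \left(-5\right) = 8 \left(-5\right) = -40$)
$\left(24 - -11\right) X - 17 = \left(24 - -11\right) \left(-40\right) - 17 = \left(24 + 11\right) \left(-40\right) - 17 = 35 \left(-40\right) - 17 = -1400 - 17 = -1417$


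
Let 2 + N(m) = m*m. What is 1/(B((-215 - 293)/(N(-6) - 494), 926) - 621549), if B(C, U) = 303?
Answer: -1/621246 ≈ -1.6097e-6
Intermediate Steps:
N(m) = -2 + m**2 (N(m) = -2 + m*m = -2 + m**2)
1/(B((-215 - 293)/(N(-6) - 494), 926) - 621549) = 1/(303 - 621549) = 1/(-621246) = -1/621246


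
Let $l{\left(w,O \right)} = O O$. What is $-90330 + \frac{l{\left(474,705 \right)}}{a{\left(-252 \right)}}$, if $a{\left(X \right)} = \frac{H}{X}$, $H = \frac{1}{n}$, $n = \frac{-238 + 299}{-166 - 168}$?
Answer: $\frac{3805049040}{167} \approx 2.2785 \cdot 10^{7}$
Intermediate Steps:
$n = - \frac{61}{334}$ ($n = \frac{61}{-334} = 61 \left(- \frac{1}{334}\right) = - \frac{61}{334} \approx -0.18263$)
$H = - \frac{334}{61}$ ($H = \frac{1}{- \frac{61}{334}} = - \frac{334}{61} \approx -5.4754$)
$l{\left(w,O \right)} = O^{2}$
$a{\left(X \right)} = - \frac{334}{61 X}$
$-90330 + \frac{l{\left(474,705 \right)}}{a{\left(-252 \right)}} = -90330 + \frac{705^{2}}{\left(- \frac{334}{61}\right) \frac{1}{-252}} = -90330 + \frac{497025}{\left(- \frac{334}{61}\right) \left(- \frac{1}{252}\right)} = -90330 + \frac{497025}{\frac{167}{7686}} = -90330 + 497025 \cdot \frac{7686}{167} = -90330 + \frac{3820134150}{167} = \frac{3805049040}{167}$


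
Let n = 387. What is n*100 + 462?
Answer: 39162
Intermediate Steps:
n*100 + 462 = 387*100 + 462 = 38700 + 462 = 39162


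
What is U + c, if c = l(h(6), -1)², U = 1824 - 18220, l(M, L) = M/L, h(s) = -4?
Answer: -16380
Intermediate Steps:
U = -16396
c = 16 (c = (-4/(-1))² = (-4*(-1))² = 4² = 16)
U + c = -16396 + 16 = -16380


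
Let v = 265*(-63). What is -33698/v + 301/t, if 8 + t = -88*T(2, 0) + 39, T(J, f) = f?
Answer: 867119/73935 ≈ 11.728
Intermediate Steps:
v = -16695
t = 31 (t = -8 + (-88*0 + 39) = -8 + (0 + 39) = -8 + 39 = 31)
-33698/v + 301/t = -33698/(-16695) + 301/31 = -33698*(-1/16695) + 301*(1/31) = 4814/2385 + 301/31 = 867119/73935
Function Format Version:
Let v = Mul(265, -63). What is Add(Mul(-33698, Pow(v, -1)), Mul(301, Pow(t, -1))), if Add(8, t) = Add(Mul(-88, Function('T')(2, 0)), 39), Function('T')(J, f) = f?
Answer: Rational(867119, 73935) ≈ 11.728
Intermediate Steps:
v = -16695
t = 31 (t = Add(-8, Add(Mul(-88, 0), 39)) = Add(-8, Add(0, 39)) = Add(-8, 39) = 31)
Add(Mul(-33698, Pow(v, -1)), Mul(301, Pow(t, -1))) = Add(Mul(-33698, Pow(-16695, -1)), Mul(301, Pow(31, -1))) = Add(Mul(-33698, Rational(-1, 16695)), Mul(301, Rational(1, 31))) = Add(Rational(4814, 2385), Rational(301, 31)) = Rational(867119, 73935)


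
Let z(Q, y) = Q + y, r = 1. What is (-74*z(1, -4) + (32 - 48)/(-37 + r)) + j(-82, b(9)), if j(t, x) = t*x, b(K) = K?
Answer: -4640/9 ≈ -515.56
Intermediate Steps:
(-74*z(1, -4) + (32 - 48)/(-37 + r)) + j(-82, b(9)) = (-74*(1 - 4) + (32 - 48)/(-37 + 1)) - 82*9 = (-74*(-3) - 16/(-36)) - 738 = (222 - 16*(-1/36)) - 738 = (222 + 4/9) - 738 = 2002/9 - 738 = -4640/9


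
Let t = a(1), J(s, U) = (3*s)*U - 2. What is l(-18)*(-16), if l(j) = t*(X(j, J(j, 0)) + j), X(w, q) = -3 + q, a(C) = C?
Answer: 368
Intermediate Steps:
J(s, U) = -2 + 3*U*s (J(s, U) = 3*U*s - 2 = -2 + 3*U*s)
t = 1
l(j) = -5 + j (l(j) = 1*((-3 + (-2 + 3*0*j)) + j) = 1*((-3 + (-2 + 0)) + j) = 1*((-3 - 2) + j) = 1*(-5 + j) = -5 + j)
l(-18)*(-16) = (-5 - 18)*(-16) = -23*(-16) = 368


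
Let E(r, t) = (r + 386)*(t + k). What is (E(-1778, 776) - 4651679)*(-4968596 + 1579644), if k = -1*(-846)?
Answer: 23415974010856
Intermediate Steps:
k = 846
E(r, t) = (386 + r)*(846 + t) (E(r, t) = (r + 386)*(t + 846) = (386 + r)*(846 + t))
(E(-1778, 776) - 4651679)*(-4968596 + 1579644) = ((326556 + 386*776 + 846*(-1778) - 1778*776) - 4651679)*(-4968596 + 1579644) = ((326556 + 299536 - 1504188 - 1379728) - 4651679)*(-3388952) = (-2257824 - 4651679)*(-3388952) = -6909503*(-3388952) = 23415974010856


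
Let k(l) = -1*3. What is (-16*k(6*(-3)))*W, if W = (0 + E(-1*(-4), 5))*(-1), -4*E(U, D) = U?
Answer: 48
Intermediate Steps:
k(l) = -3
E(U, D) = -U/4
W = 1 (W = (0 - (-1)*(-4)/4)*(-1) = (0 - ¼*4)*(-1) = (0 - 1)*(-1) = -1*(-1) = 1)
(-16*k(6*(-3)))*W = -16*(-3)*1 = 48*1 = 48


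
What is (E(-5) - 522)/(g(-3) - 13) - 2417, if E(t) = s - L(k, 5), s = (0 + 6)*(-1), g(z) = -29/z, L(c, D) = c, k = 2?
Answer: -2258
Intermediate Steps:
s = -6 (s = 6*(-1) = -6)
E(t) = -8 (E(t) = -6 - 1*2 = -6 - 2 = -8)
(E(-5) - 522)/(g(-3) - 13) - 2417 = (-8 - 522)/(-29/(-3) - 13) - 2417 = -530/(-29*(-1/3) - 13) - 2417 = -530/(29/3 - 13) - 2417 = -530/(-10/3) - 2417 = -530*(-3/10) - 2417 = 159 - 2417 = -2258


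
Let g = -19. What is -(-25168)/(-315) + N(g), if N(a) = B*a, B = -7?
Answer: 16727/315 ≈ 53.102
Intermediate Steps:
N(a) = -7*a
-(-25168)/(-315) + N(g) = -(-25168)/(-315) - 7*(-19) = -(-25168)*(-1)/315 + 133 = -121*208/315 + 133 = -25168/315 + 133 = 16727/315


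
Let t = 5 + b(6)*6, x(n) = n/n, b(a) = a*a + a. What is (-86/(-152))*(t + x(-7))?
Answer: 5547/38 ≈ 145.97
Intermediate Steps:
b(a) = a + a**2 (b(a) = a**2 + a = a + a**2)
x(n) = 1
t = 257 (t = 5 + (6*(1 + 6))*6 = 5 + (6*7)*6 = 5 + 42*6 = 5 + 252 = 257)
(-86/(-152))*(t + x(-7)) = (-86/(-152))*(257 + 1) = -86*(-1/152)*258 = (43/76)*258 = 5547/38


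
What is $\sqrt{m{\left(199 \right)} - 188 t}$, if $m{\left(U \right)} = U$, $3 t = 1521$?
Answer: $i \sqrt{95117} \approx 308.41 i$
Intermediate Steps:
$t = 507$ ($t = \frac{1}{3} \cdot 1521 = 507$)
$\sqrt{m{\left(199 \right)} - 188 t} = \sqrt{199 - 95316} = \sqrt{-95117} = i \sqrt{95117}$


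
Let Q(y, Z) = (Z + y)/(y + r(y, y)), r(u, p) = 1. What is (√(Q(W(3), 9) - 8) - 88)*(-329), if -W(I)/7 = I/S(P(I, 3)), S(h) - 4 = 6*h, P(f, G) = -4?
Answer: 28952 - 329*I*√5207/41 ≈ 28952.0 - 579.04*I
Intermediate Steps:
S(h) = 4 + 6*h
W(I) = 7*I/20 (W(I) = -7*I/(4 + 6*(-4)) = -7*I/(4 - 24) = -7*I/(-20) = -7*I*(-1)/20 = -(-7)*I/20 = 7*I/20)
Q(y, Z) = (Z + y)/(1 + y) (Q(y, Z) = (Z + y)/(y + 1) = (Z + y)/(1 + y))
(√(Q(W(3), 9) - 8) - 88)*(-329) = (√((9 + (7/20)*3)/(1 + (7/20)*3) - 8) - 88)*(-329) = (√((9 + 21/20)/(1 + 21/20) - 8) - 88)*(-329) = (√((201/20)/(41/20) - 8) - 88)*(-329) = (√((20/41)*(201/20) - 8) - 88)*(-329) = (√(201/41 - 8) - 88)*(-329) = (√(-127/41) - 88)*(-329) = (I*√5207/41 - 88)*(-329) = (-88 + I*√5207/41)*(-329) = 28952 - 329*I*√5207/41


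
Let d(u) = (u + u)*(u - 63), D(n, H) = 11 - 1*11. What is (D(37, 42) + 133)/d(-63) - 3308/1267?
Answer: -1068353/410508 ≈ -2.6025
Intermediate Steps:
D(n, H) = 0 (D(n, H) = 11 - 11 = 0)
d(u) = 2*u*(-63 + u) (d(u) = (2*u)*(-63 + u) = 2*u*(-63 + u))
(D(37, 42) + 133)/d(-63) - 3308/1267 = (0 + 133)/((2*(-63)*(-63 - 63))) - 3308/1267 = 133/((2*(-63)*(-126))) - 3308*1/1267 = 133/15876 - 3308/1267 = 133*(1/15876) - 3308/1267 = 19/2268 - 3308/1267 = -1068353/410508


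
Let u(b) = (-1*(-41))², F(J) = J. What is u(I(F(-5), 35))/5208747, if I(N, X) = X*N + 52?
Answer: 1681/5208747 ≈ 0.00032273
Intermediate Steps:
I(N, X) = 52 + N*X (I(N, X) = N*X + 52 = 52 + N*X)
u(b) = 1681 (u(b) = 41² = 1681)
u(I(F(-5), 35))/5208747 = 1681/5208747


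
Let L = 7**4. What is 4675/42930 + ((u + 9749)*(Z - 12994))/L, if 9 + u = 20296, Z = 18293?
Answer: 195222366377/2944998 ≈ 66290.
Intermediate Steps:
u = 20287 (u = -9 + 20296 = 20287)
L = 2401
4675/42930 + ((u + 9749)*(Z - 12994))/L = 4675/42930 + ((20287 + 9749)*(18293 - 12994))/2401 = 4675*(1/42930) + (30036*5299)*(1/2401) = 935/8586 + 159160764*(1/2401) = 935/8586 + 22737252/343 = 195222366377/2944998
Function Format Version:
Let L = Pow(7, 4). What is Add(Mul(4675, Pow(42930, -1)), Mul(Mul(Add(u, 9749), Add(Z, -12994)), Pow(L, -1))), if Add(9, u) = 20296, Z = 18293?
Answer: Rational(195222366377, 2944998) ≈ 66290.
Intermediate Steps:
u = 20287 (u = Add(-9, 20296) = 20287)
L = 2401
Add(Mul(4675, Pow(42930, -1)), Mul(Mul(Add(u, 9749), Add(Z, -12994)), Pow(L, -1))) = Add(Mul(4675, Pow(42930, -1)), Mul(Mul(Add(20287, 9749), Add(18293, -12994)), Pow(2401, -1))) = Add(Mul(4675, Rational(1, 42930)), Mul(Mul(30036, 5299), Rational(1, 2401))) = Add(Rational(935, 8586), Mul(159160764, Rational(1, 2401))) = Add(Rational(935, 8586), Rational(22737252, 343)) = Rational(195222366377, 2944998)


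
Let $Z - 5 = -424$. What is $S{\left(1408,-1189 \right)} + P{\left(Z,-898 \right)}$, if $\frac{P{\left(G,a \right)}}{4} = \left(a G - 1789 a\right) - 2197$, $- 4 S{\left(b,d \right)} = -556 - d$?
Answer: $\frac{31688759}{4} \approx 7.9222 \cdot 10^{6}$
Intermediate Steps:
$S{\left(b,d \right)} = 139 + \frac{d}{4}$ ($S{\left(b,d \right)} = - \frac{-556 - d}{4} = 139 + \frac{d}{4}$)
$Z = -419$ ($Z = 5 - 424 = -419$)
$P{\left(G,a \right)} = -8788 - 7156 a + 4 G a$ ($P{\left(G,a \right)} = 4 \left(\left(a G - 1789 a\right) - 2197\right) = 4 \left(\left(G a - 1789 a\right) - 2197\right) = 4 \left(\left(- 1789 a + G a\right) - 2197\right) = 4 \left(-2197 - 1789 a + G a\right) = -8788 - 7156 a + 4 G a$)
$S{\left(1408,-1189 \right)} + P{\left(Z,-898 \right)} = \left(139 + \frac{1}{4} \left(-1189\right)\right) - \left(-6417300 - 1505048\right) = \left(139 - \frac{1189}{4}\right) + \left(-8788 + 6426088 + 1505048\right) = - \frac{633}{4} + 7922348 = \frac{31688759}{4}$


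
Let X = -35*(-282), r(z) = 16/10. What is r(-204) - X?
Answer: -49342/5 ≈ -9868.4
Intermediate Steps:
r(z) = 8/5 (r(z) = 16*(1/10) = 8/5)
X = 9870
r(-204) - X = 8/5 - 1*9870 = 8/5 - 9870 = -49342/5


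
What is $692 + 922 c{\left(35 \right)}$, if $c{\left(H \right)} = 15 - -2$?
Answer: $16366$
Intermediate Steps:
$c{\left(H \right)} = 17$ ($c{\left(H \right)} = 15 + 2 = 17$)
$692 + 922 c{\left(35 \right)} = 692 + 922 \cdot 17 = 692 + 15674 = 16366$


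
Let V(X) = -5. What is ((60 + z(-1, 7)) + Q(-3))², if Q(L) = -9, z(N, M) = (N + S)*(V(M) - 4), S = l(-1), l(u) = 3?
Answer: 1089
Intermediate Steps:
S = 3
z(N, M) = -27 - 9*N (z(N, M) = (N + 3)*(-5 - 4) = (3 + N)*(-9) = -27 - 9*N)
((60 + z(-1, 7)) + Q(-3))² = ((60 + (-27 - 9*(-1))) - 9)² = ((60 + (-27 + 9)) - 9)² = ((60 - 18) - 9)² = (42 - 9)² = 33² = 1089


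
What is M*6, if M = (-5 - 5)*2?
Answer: -120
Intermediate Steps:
M = -20 (M = -10*2 = -20)
M*6 = -20*6 = -120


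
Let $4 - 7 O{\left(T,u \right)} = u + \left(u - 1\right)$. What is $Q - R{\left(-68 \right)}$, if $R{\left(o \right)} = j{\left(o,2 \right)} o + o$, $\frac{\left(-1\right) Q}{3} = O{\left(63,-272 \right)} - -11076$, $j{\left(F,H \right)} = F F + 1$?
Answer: $\frac{1967733}{7} \approx 2.811 \cdot 10^{5}$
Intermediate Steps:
$O{\left(T,u \right)} = \frac{5}{7} - \frac{2 u}{7}$ ($O{\left(T,u \right)} = \frac{4}{7} - \frac{u + \left(u - 1\right)}{7} = \frac{4}{7} - \frac{u + \left(-1 + u\right)}{7} = \frac{4}{7} - \frac{-1 + 2 u}{7} = \frac{4}{7} - \left(- \frac{1}{7} + \frac{2 u}{7}\right) = \frac{5}{7} - \frac{2 u}{7}$)
$j{\left(F,H \right)} = 1 + F^{2}$ ($j{\left(F,H \right)} = F^{2} + 1 = 1 + F^{2}$)
$Q = - \frac{234243}{7}$ ($Q = - 3 \left(\left(\frac{5}{7} - - \frac{544}{7}\right) - -11076\right) = - 3 \left(\left(\frac{5}{7} + \frac{544}{7}\right) + 11076\right) = - 3 \left(\frac{549}{7} + 11076\right) = \left(-3\right) \frac{78081}{7} = - \frac{234243}{7} \approx -33463.0$)
$R{\left(o \right)} = o + o \left(1 + o^{2}\right)$ ($R{\left(o \right)} = \left(1 + o^{2}\right) o + o = o \left(1 + o^{2}\right) + o = o + o \left(1 + o^{2}\right)$)
$Q - R{\left(-68 \right)} = - \frac{234243}{7} - - 68 \left(2 + \left(-68\right)^{2}\right) = - \frac{234243}{7} - - 68 \left(2 + 4624\right) = - \frac{234243}{7} - \left(-68\right) 4626 = - \frac{234243}{7} - -314568 = - \frac{234243}{7} + 314568 = \frac{1967733}{7}$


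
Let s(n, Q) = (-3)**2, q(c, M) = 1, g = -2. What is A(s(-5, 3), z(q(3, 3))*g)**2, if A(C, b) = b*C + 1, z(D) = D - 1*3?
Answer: 1369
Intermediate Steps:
s(n, Q) = 9
z(D) = -3 + D (z(D) = D - 3 = -3 + D)
A(C, b) = 1 + C*b (A(C, b) = C*b + 1 = 1 + C*b)
A(s(-5, 3), z(q(3, 3))*g)**2 = (1 + 9*((-3 + 1)*(-2)))**2 = (1 + 9*(-2*(-2)))**2 = (1 + 9*4)**2 = (1 + 36)**2 = 37**2 = 1369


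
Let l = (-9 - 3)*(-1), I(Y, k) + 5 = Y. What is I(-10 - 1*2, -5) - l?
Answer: -29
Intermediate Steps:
I(Y, k) = -5 + Y
l = 12 (l = -12*(-1) = 12)
I(-10 - 1*2, -5) - l = (-5 + (-10 - 1*2)) - 1*12 = (-5 + (-10 - 2)) - 12 = (-5 - 12) - 12 = -17 - 12 = -29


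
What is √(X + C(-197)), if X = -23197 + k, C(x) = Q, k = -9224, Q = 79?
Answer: I*√32342 ≈ 179.84*I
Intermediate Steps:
C(x) = 79
X = -32421 (X = -23197 - 9224 = -32421)
√(X + C(-197)) = √(-32421 + 79) = √(-32342) = I*√32342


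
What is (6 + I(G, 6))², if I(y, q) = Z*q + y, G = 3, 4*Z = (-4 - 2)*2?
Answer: 81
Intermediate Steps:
Z = -3 (Z = ((-4 - 2)*2)/4 = (-6*2)/4 = (¼)*(-12) = -3)
I(y, q) = y - 3*q (I(y, q) = -3*q + y = y - 3*q)
(6 + I(G, 6))² = (6 + (3 - 3*6))² = (6 + (3 - 18))² = (6 - 15)² = (-9)² = 81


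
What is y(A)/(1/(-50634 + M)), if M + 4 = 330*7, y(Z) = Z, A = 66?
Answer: -3189648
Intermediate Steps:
M = 2306 (M = -4 + 330*7 = -4 + 2310 = 2306)
y(A)/(1/(-50634 + M)) = 66/(1/(-50634 + 2306)) = 66/(1/(-48328)) = 66/(-1/48328) = 66*(-48328) = -3189648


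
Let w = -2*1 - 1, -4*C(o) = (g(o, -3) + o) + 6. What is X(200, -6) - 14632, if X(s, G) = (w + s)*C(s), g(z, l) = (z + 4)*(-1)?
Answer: -29461/2 ≈ -14731.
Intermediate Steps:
g(z, l) = -4 - z (g(z, l) = (4 + z)*(-1) = -4 - z)
C(o) = -½ (C(o) = -(((-4 - o) + o) + 6)/4 = -(-4 + 6)/4 = -¼*2 = -½)
w = -3 (w = -2 - 1 = -3)
X(s, G) = 3/2 - s/2 (X(s, G) = (-3 + s)*(-½) = 3/2 - s/2)
X(200, -6) - 14632 = (3/2 - ½*200) - 14632 = (3/2 - 100) - 14632 = -197/2 - 14632 = -29461/2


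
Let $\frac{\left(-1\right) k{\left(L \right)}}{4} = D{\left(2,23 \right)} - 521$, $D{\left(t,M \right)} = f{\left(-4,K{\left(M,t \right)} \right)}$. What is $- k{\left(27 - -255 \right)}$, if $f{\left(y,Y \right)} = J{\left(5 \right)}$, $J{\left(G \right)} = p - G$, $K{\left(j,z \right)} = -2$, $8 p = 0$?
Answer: $-2104$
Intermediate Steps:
$p = 0$ ($p = \frac{1}{8} \cdot 0 = 0$)
$J{\left(G \right)} = - G$ ($J{\left(G \right)} = 0 - G = - G$)
$f{\left(y,Y \right)} = -5$ ($f{\left(y,Y \right)} = \left(-1\right) 5 = -5$)
$D{\left(t,M \right)} = -5$
$k{\left(L \right)} = 2104$ ($k{\left(L \right)} = - 4 \left(-5 - 521\right) = \left(-4\right) \left(-526\right) = 2104$)
$- k{\left(27 - -255 \right)} = \left(-1\right) 2104 = -2104$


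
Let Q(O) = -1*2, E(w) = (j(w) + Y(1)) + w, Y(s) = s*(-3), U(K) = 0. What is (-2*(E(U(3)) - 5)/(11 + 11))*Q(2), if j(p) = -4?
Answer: -24/11 ≈ -2.1818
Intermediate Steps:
Y(s) = -3*s
E(w) = -7 + w (E(w) = (-4 - 3*1) + w = (-4 - 3) + w = -7 + w)
Q(O) = -2
(-2*(E(U(3)) - 5)/(11 + 11))*Q(2) = -2*((-7 + 0) - 5)/(11 + 11)*(-2) = -2*(-7 - 5)/22*(-2) = -(-24)/22*(-2) = -2*(-6/11)*(-2) = (12/11)*(-2) = -24/11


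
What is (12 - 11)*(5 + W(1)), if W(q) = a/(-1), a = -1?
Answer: 6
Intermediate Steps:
W(q) = 1 (W(q) = -1/(-1) = -1*(-1) = 1)
(12 - 11)*(5 + W(1)) = (12 - 11)*(5 + 1) = 1*6 = 6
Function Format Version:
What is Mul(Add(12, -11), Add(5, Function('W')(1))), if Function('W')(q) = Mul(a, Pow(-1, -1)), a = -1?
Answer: 6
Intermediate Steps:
Function('W')(q) = 1 (Function('W')(q) = Mul(-1, Pow(-1, -1)) = Mul(-1, -1) = 1)
Mul(Add(12, -11), Add(5, Function('W')(1))) = Mul(Add(12, -11), Add(5, 1)) = Mul(1, 6) = 6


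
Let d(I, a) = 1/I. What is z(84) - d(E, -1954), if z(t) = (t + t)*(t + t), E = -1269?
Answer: 35816257/1269 ≈ 28224.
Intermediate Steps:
z(t) = 4*t² (z(t) = (2*t)*(2*t) = 4*t²)
z(84) - d(E, -1954) = 4*84² - 1/(-1269) = 4*7056 - 1*(-1/1269) = 28224 + 1/1269 = 35816257/1269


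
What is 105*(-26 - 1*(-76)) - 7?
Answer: 5243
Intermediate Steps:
105*(-26 - 1*(-76)) - 7 = 105*(-26 + 76) - 7 = 105*50 - 7 = 5250 - 7 = 5243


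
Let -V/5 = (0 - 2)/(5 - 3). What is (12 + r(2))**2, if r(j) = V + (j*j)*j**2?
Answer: 1089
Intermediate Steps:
V = 5 (V = -5*(0 - 2)/(5 - 3) = -(-10)/2 = -5*(-1) = 5)
r(j) = 5 + j**4 (r(j) = 5 + (j*j)*j**2 = 5 + j**2*j**2 = 5 + j**4)
(12 + r(2))**2 = (12 + (5 + 2**4))**2 = (12 + (5 + 16))**2 = (12 + 21)**2 = 33**2 = 1089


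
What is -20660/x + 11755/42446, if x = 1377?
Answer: -860747725/58448142 ≈ -14.727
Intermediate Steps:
-20660/x + 11755/42446 = -20660/1377 + 11755/42446 = -860747725/58448142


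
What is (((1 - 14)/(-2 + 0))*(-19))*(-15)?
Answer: 3705/2 ≈ 1852.5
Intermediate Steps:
(((1 - 14)/(-2 + 0))*(-19))*(-15) = (-13/(-2)*(-19))*(-15) = (-13*(-½)*(-19))*(-15) = ((13/2)*(-19))*(-15) = -247/2*(-15) = 3705/2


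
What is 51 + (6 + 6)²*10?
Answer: 1491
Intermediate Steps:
51 + (6 + 6)²*10 = 51 + 12²*10 = 51 + 144*10 = 51 + 1440 = 1491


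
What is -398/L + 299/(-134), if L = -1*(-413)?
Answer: -176819/55342 ≈ -3.1950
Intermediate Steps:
L = 413
-398/L + 299/(-134) = -398/413 + 299/(-134) = -398*1/413 + 299*(-1/134) = -398/413 - 299/134 = -176819/55342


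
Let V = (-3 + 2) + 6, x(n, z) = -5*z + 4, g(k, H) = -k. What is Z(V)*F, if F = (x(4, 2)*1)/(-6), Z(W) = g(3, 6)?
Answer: -3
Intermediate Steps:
x(n, z) = 4 - 5*z
V = 5 (V = -1 + 6 = 5)
Z(W) = -3 (Z(W) = -1*3 = -3)
F = 1 (F = ((4 - 5*2)*1)/(-6) = ((4 - 10)*1)*(-⅙) = -6*1*(-⅙) = -6*(-⅙) = 1)
Z(V)*F = -3*1 = -3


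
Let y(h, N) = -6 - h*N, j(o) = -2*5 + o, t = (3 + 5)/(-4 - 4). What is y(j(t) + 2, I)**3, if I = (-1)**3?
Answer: -3375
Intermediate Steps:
t = -1 (t = 8/(-8) = 8*(-1/8) = -1)
j(o) = -10 + o
I = -1
y(h, N) = -6 - N*h
y(j(t) + 2, I)**3 = (-6 - 1*(-1)*((-10 - 1) + 2))**3 = (-6 - 1*(-1)*(-11 + 2))**3 = (-6 - 1*(-1)*(-9))**3 = (-6 - 9)**3 = (-15)**3 = -3375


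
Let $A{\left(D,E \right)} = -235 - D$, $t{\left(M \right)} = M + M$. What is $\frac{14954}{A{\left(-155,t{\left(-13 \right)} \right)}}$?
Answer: $- \frac{7477}{40} \approx -186.93$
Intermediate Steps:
$t{\left(M \right)} = 2 M$
$\frac{14954}{A{\left(-155,t{\left(-13 \right)} \right)}} = \frac{14954}{-235 - -155} = \frac{14954}{-235 + 155} = \frac{14954}{-80} = 14954 \left(- \frac{1}{80}\right) = - \frac{7477}{40}$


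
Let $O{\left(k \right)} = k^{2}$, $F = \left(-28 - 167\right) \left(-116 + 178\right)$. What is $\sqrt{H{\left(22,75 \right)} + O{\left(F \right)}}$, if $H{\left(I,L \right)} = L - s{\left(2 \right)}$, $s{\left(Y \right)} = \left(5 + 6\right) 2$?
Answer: $\sqrt{146168153} \approx 12090.0$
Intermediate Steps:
$F = -12090$ ($F = \left(-195\right) 62 = -12090$)
$s{\left(Y \right)} = 22$ ($s{\left(Y \right)} = 11 \cdot 2 = 22$)
$H{\left(I,L \right)} = -22 + L$ ($H{\left(I,L \right)} = L - 22 = -22 + L$)
$\sqrt{H{\left(22,75 \right)} + O{\left(F \right)}} = \sqrt{\left(-22 + 75\right) + \left(-12090\right)^{2}} = \sqrt{53 + 146168100} = \sqrt{146168153}$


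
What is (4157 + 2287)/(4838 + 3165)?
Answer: 6444/8003 ≈ 0.80520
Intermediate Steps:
(4157 + 2287)/(4838 + 3165) = 6444/8003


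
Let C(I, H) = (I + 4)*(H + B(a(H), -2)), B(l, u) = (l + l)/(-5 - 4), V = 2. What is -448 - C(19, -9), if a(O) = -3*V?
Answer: -815/3 ≈ -271.67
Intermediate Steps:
a(O) = -6 (a(O) = -3*2 = -6)
B(l, u) = -2*l/9 (B(l, u) = (2*l)/(-9) = (2*l)*(-⅑) = -2*l/9)
C(I, H) = (4 + I)*(4/3 + H) (C(I, H) = (I + 4)*(H - 2/9*(-6)) = (4 + I)*(H + 4/3) = (4 + I)*(4/3 + H))
-448 - C(19, -9) = -448 - (16/3 + 4*(-9) + (4/3)*19 - 9*19) = -448 - (16/3 - 36 + 76/3 - 171) = -448 - 1*(-529/3) = -448 + 529/3 = -815/3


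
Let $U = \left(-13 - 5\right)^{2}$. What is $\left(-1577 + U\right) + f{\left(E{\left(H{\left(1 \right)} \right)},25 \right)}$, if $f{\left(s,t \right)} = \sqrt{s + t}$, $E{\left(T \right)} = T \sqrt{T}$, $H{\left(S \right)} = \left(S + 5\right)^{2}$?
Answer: $-1253 + \sqrt{241} \approx -1237.5$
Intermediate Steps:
$U = 324$ ($U = \left(-18\right)^{2} = 324$)
$H{\left(S \right)} = \left(5 + S\right)^{2}$
$E{\left(T \right)} = T^{\frac{3}{2}}$
$\left(-1577 + U\right) + f{\left(E{\left(H{\left(1 \right)} \right)},25 \right)} = \left(-1577 + 324\right) + \sqrt{\left(\left(5 + 1\right)^{2}\right)^{\frac{3}{2}} + 25} = -1253 + \sqrt{\left(6^{2}\right)^{\frac{3}{2}} + 25} = -1253 + \sqrt{36^{\frac{3}{2}} + 25} = -1253 + \sqrt{216 + 25} = -1253 + \sqrt{241}$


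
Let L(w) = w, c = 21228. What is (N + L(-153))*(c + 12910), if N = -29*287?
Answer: -289353688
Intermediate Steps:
N = -8323
(N + L(-153))*(c + 12910) = (-8323 - 153)*(21228 + 12910) = -8476*34138 = -289353688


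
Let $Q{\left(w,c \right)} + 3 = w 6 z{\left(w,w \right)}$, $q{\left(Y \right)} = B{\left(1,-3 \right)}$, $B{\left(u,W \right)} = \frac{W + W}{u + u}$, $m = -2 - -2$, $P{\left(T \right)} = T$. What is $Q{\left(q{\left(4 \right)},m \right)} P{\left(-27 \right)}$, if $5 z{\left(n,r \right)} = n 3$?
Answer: $- \frac{3969}{5} \approx -793.8$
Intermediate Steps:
$z{\left(n,r \right)} = \frac{3 n}{5}$ ($z{\left(n,r \right)} = \frac{n 3}{5} = \frac{3 n}{5}$)
$m = 0$ ($m = -2 + 2 = 0$)
$B{\left(u,W \right)} = \frac{W}{u}$ ($B{\left(u,W \right)} = \frac{2 W}{2 u} = 2 W \frac{1}{2 u} = \frac{W}{u}$)
$q{\left(Y \right)} = -3$ ($q{\left(Y \right)} = - \frac{3}{1} = \left(-3\right) 1 = -3$)
$Q{\left(w,c \right)} = -3 + \frac{18 w^{2}}{5}$ ($Q{\left(w,c \right)} = -3 + w 6 \frac{3 w}{5} = -3 + 6 w \frac{3 w}{5} = -3 + \frac{18 w^{2}}{5}$)
$Q{\left(q{\left(4 \right)},m \right)} P{\left(-27 \right)} = \left(-3 + \frac{18 \left(-3\right)^{2}}{5}\right) \left(-27\right) = \left(-3 + \frac{18}{5} \cdot 9\right) \left(-27\right) = \left(-3 + \frac{162}{5}\right) \left(-27\right) = \frac{147}{5} \left(-27\right) = - \frac{3969}{5}$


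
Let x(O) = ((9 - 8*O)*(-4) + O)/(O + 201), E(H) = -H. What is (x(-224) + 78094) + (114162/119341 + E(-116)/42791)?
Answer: 9210543119067344/117454576813 ≈ 78418.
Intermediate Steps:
x(O) = (-36 + 33*O)/(201 + O) (x(O) = ((-36 + 32*O) + O)/(201 + O) = (-36 + 33*O)/(201 + O))
(x(-224) + 78094) + (114162/119341 + E(-116)/42791) = (3*(-12 + 11*(-224))/(201 - 224) + 78094) + (114162/119341 - 1*(-116)/42791) = (3*(-12 - 2464)/(-23) + 78094) + (114162*(1/119341) + 116*(1/42791)) = (3*(-1/23)*(-2476) + 78094) + (114162/119341 + 116/42791) = (7428/23 + 78094) + 4898949698/5106720731 = 1803590/23 + 4898949698/5106720731 = 9210543119067344/117454576813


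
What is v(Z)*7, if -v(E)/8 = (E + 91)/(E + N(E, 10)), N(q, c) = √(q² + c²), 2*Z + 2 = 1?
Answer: -1267/50 - 1267*√401/50 ≈ -532.77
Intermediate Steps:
Z = -½ (Z = -1 + (½)*1 = -1 + ½ = -½ ≈ -0.50000)
N(q, c) = √(c² + q²)
v(E) = -8*(91 + E)/(E + √(100 + E²)) (v(E) = -8*(E + 91)/(E + √(10² + E²)) = -8*(91 + E)/(E + √(100 + E²)))
v(Z)*7 = (8*(-91 - 1*(-½))/(-½ + √(100 + (-½)²)))*7 = (8*(-91 + ½)/(-½ + √(100 + ¼)))*7 = (8*(-181/2)/(-½ + √(401/4)))*7 = (8*(-181/2)/(-½ + √401/2))*7 = -724/(-½ + √401/2)*7 = -5068/(-½ + √401/2)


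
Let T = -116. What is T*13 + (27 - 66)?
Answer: -1547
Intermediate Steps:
T*13 + (27 - 66) = -116*13 + (27 - 66) = -1508 - 39 = -1547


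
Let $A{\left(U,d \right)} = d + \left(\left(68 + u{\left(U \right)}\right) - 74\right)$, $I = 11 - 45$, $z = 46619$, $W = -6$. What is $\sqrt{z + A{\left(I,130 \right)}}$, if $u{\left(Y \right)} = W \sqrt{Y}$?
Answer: $\sqrt{46743 - 6 i \sqrt{34}} \approx 216.2 - 0.0809 i$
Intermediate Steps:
$u{\left(Y \right)} = - 6 \sqrt{Y}$
$I = -34$
$A{\left(U,d \right)} = -6 + d - 6 \sqrt{U}$ ($A{\left(U,d \right)} = d - \left(6 + 6 \sqrt{U}\right) = -6 + d - 6 \sqrt{U}$)
$\sqrt{z + A{\left(I,130 \right)}} = \sqrt{46619 - \left(-124 + 6 i \sqrt{34}\right)} = \sqrt{46619 + \left(124 - 6 i \sqrt{34}\right)} = \sqrt{46743 - 6 i \sqrt{34}}$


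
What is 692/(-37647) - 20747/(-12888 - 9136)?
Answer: 765821701/829137528 ≈ 0.92364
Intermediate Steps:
692/(-37647) - 20747/(-12888 - 9136) = 692*(-1/37647) - 20747/(-22024) = -692/37647 - 20747*(-1/22024) = -692/37647 + 20747/22024 = 765821701/829137528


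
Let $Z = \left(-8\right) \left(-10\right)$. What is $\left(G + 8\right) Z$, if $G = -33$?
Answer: $-2000$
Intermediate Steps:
$Z = 80$
$\left(G + 8\right) Z = \left(-33 + 8\right) 80 = \left(-25\right) 80 = -2000$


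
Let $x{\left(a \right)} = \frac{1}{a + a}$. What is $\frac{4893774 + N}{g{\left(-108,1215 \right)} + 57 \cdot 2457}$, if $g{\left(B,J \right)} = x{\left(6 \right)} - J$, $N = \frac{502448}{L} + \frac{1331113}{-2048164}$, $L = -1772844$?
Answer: $\frac{4442414575681975285}{126029251254132953} \approx 35.249$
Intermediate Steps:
$x{\left(a \right)} = \frac{1}{2 a}$
$N = - \frac{847237900211}{907768814604}$ ($N = \frac{502448}{-1772844} + \frac{1331113}{-2048164} = 502448 \left(- \frac{1}{1772844}\right) + 1331113 \left(- \frac{1}{2048164}\right) = - \frac{125612}{443211} - \frac{1331113}{2048164} = - \frac{847237900211}{907768814604} \approx -0.93332$)
$g{\left(B,J \right)} = \frac{1}{12} - J$ ($g{\left(B,J \right)} = \frac{1}{2 \cdot 6} - J = \frac{1}{2} \cdot \frac{1}{6} - J = \frac{1}{12} - J$)
$\frac{4893774 + N}{g{\left(-108,1215 \right)} + 57 \cdot 2457} = \frac{4893774 - \frac{847237900211}{907768814604}}{\left(\frac{1}{12} - 1215\right) + 57 \cdot 2457} = \frac{4442414575681975285}{907768814604 \left(\left(\frac{1}{12} - 1215\right) + 140049\right)} = \frac{4442414575681975285}{907768814604 \left(- \frac{14579}{12} + 140049\right)} = \frac{4442414575681975285}{907768814604 \cdot \frac{1666009}{12}} = \frac{4442414575681975285}{907768814604} \cdot \frac{12}{1666009} = \frac{4442414575681975285}{126029251254132953}$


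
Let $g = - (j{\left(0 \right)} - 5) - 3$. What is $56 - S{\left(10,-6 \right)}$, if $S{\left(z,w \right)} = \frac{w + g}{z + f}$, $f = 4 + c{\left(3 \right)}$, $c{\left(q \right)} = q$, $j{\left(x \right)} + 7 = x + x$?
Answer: $\frac{949}{17} \approx 55.824$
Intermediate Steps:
$j{\left(x \right)} = -7 + 2 x$ ($j{\left(x \right)} = -7 + \left(x + x\right) = -7 + 2 x$)
$g = 9$ ($g = - (\left(-7 + 2 \cdot 0\right) - 5) - 3 = - (\left(-7 + 0\right) - 5) - 3 = - (-7 - 5) - 3 = \left(-1\right) \left(-12\right) - 3 = 12 - 3 = 9$)
$f = 7$ ($f = 4 + 3 = 7$)
$S{\left(z,w \right)} = \frac{9 + w}{7 + z}$ ($S{\left(z,w \right)} = \frac{w + 9}{z + 7} = \frac{9 + w}{7 + z}$)
$56 - S{\left(10,-6 \right)} = 56 - \frac{9 - 6}{7 + 10} = 56 - \frac{1}{17} \cdot 3 = 56 - \frac{3}{17} = \frac{949}{17}$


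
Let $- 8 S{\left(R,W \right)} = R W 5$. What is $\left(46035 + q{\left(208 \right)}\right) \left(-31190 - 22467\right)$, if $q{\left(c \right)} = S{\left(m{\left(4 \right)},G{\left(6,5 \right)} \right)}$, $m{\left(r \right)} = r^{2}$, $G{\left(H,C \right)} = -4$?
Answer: $-2472246275$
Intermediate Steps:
$S{\left(R,W \right)} = - \frac{5 R W}{8}$ ($S{\left(R,W \right)} = - \frac{R W 5}{8} = - \frac{5 R W}{8}$)
$q{\left(c \right)} = 40$ ($q{\left(c \right)} = \left(- \frac{5}{8}\right) 4^{2} \left(-4\right) = \left(- \frac{5}{8}\right) 16 \left(-4\right) = 40$)
$\left(46035 + q{\left(208 \right)}\right) \left(-31190 - 22467\right) = \left(46035 + 40\right) \left(-31190 - 22467\right) = 46075 \left(-53657\right) = -2472246275$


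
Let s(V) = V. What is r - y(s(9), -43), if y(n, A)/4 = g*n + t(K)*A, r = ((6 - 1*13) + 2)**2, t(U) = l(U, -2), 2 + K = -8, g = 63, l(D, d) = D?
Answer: -3963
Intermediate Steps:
K = -10 (K = -2 - 8 = -10)
t(U) = U
r = 25 (r = ((6 - 13) + 2)**2 = (-7 + 2)**2 = (-5)**2 = 25)
y(n, A) = -40*A + 252*n (y(n, A) = 4*(63*n - 10*A) = 4*(-10*A + 63*n) = -40*A + 252*n)
r - y(s(9), -43) = 25 - (-40*(-43) + 252*9) = 25 - (1720 + 2268) = 25 - 1*3988 = 25 - 3988 = -3963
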